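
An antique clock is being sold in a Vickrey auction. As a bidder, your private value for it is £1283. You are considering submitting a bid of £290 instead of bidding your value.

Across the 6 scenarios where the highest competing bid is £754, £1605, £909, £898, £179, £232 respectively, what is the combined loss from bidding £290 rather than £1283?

The deviation costs you only when the competing bid falls strictly between £290 and £1283; elsewhere both bids give the same outcome.
£754: truthful payoff £529, deviation payoff £0 → loss £529.
£1605: outcomes coincide → loss £0.
£909: truthful payoff £374, deviation payoff £0 → loss £374.
£898: truthful payoff £385, deviation payoff £0 → loss £385.
£179: outcomes coincide → loss £0.
£232: outcomes coincide → loss £0.
Total loss = £529 + £374 + £385 = £1288.

£1288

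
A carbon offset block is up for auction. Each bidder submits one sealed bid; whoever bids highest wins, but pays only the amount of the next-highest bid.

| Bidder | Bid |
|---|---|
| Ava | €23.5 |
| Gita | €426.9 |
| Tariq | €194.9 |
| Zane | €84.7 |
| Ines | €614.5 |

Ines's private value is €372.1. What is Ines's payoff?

−€54.8

Highest bid: Ines at €614.5, so Ines wins.
Second-highest bid: Gita at €426.9 — that is the price the winner pays.
Ines's payoff = value − price = €372.1 − €426.9 = −€54.8.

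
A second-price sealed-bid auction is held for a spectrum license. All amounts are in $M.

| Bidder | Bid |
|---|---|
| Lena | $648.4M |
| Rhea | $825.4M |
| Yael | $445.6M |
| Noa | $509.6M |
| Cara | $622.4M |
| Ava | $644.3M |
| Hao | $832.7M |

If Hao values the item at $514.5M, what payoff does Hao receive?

−$310.9M

Highest bid: Hao at $832.7M, so Hao wins.
Second-highest bid: Rhea at $825.4M — that is the price the winner pays.
Hao's payoff = value − price = $514.5M − $825.4M = −$310.9M.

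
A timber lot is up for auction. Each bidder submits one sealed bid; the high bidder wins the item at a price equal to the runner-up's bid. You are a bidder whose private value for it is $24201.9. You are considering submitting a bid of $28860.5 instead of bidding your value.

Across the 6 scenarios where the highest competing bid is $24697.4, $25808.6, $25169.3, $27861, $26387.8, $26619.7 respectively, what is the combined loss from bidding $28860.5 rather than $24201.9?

The deviation costs you only when the competing bid falls strictly between $24201.9 and $28860.5; elsewhere both bids give the same outcome.
$24697.4: truthful payoff $0, deviation payoff −$495.5 → loss $495.5.
$25808.6: truthful payoff $0, deviation payoff −$1606.7 → loss $1606.7.
$25169.3: truthful payoff $0, deviation payoff −$967.4 → loss $967.4.
$27861: truthful payoff $0, deviation payoff −$3659.1 → loss $3659.1.
$26387.8: truthful payoff $0, deviation payoff −$2185.9 → loss $2185.9.
$26619.7: truthful payoff $0, deviation payoff −$2417.8 → loss $2417.8.
Total loss = $495.5 + $1606.7 + $967.4 + $3659.1 + $2185.9 + $2417.8 = $11332.4.

$11332.4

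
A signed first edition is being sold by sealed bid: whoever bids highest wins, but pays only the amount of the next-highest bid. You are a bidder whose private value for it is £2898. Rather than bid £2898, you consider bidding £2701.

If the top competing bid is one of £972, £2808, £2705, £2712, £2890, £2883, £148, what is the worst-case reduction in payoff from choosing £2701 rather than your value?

£972: same outcome either way → loss £0.
£2808: truthful gives £90, deviation gives £0 → loss £90.
£2705: truthful gives £193, deviation gives £0 → loss £193.
£2712: truthful gives £186, deviation gives £0 → loss £186.
£2890: truthful gives £8, deviation gives £0 → loss £8.
£2883: truthful gives £15, deviation gives £0 → loss £15.
£148: same outcome either way → loss £0.
Maximum loss: £193.

£193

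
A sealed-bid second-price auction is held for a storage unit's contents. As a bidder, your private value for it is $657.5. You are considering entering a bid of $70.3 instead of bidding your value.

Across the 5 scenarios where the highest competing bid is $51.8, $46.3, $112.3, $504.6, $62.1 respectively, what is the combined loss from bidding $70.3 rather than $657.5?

$698.1

The deviation costs you only when the competing bid falls strictly between $70.3 and $657.5; elsewhere both bids give the same outcome.
$51.8: outcomes coincide → loss $0.
$46.3: outcomes coincide → loss $0.
$112.3: truthful payoff $545.2, deviation payoff $0 → loss $545.2.
$504.6: truthful payoff $152.9, deviation payoff $0 → loss $152.9.
$62.1: outcomes coincide → loss $0.
Total loss = $545.2 + $152.9 = $698.1.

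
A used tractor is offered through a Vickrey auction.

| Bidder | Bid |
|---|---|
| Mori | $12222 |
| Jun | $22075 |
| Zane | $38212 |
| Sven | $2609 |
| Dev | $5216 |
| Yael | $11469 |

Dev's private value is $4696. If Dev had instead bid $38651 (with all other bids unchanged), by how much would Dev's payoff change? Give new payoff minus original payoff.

The highest bid among the other bidders is $38212; Dev's bid doesn't change that.
Original bid $5216: Dev is not highest (top rival bid is $38212); payoff $0.
Alternative bid $38651: Dev is highest, pays the top rival bid $38212; payoff $4696 − $38212 = −$33516.
Change in payoff = −$33516 − ($0) = −$33516.

−$33516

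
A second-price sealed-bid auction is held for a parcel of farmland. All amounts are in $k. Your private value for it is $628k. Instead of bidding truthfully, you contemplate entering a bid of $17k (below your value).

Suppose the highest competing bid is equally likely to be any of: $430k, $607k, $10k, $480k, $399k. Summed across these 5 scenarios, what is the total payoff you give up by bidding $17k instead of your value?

The deviation costs you only when the competing bid falls strictly between $17k and $628k; elsewhere both bids give the same outcome.
$430k: truthful payoff $198k, deviation payoff $0k → loss $198k.
$607k: truthful payoff $21k, deviation payoff $0k → loss $21k.
$10k: outcomes coincide → loss $0k.
$480k: truthful payoff $148k, deviation payoff $0k → loss $148k.
$399k: truthful payoff $229k, deviation payoff $0k → loss $229k.
Total loss = $198k + $21k + $148k + $229k = $596k.
Truthful bidding weakly dominates here: raising your bid can only win items priced above your value, and lowering it can only forfeit items priced below.

$596k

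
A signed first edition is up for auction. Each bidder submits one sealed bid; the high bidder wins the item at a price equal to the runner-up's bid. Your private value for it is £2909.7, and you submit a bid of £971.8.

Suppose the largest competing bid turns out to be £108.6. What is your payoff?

Your bid £971.8 exceeds the highest competing bid £108.6, so you win.
In a second-price auction the winner pays the second-highest bid, £108.6.
Payoff = value − price = £2909.7 − £108.6 = £2801.1.

£2801.1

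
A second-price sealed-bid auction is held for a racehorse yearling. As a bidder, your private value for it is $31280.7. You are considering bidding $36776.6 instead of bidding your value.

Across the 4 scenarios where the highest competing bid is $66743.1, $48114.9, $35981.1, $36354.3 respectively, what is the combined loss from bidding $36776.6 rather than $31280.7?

$9774

The deviation costs you only when the competing bid falls strictly between $31280.7 and $36776.6; elsewhere both bids give the same outcome.
$66743.1: outcomes coincide → loss $0.
$48114.9: outcomes coincide → loss $0.
$35981.1: truthful payoff $0, deviation payoff −$4700.4 → loss $4700.4.
$36354.3: truthful payoff $0, deviation payoff −$5073.6 → loss $5073.6.
Total loss = $4700.4 + $5073.6 = $9774.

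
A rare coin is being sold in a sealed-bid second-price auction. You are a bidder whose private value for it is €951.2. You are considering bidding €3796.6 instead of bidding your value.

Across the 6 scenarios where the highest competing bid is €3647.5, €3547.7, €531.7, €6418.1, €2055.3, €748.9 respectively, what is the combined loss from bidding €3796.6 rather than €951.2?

The deviation costs you only when the competing bid falls strictly between €951.2 and €3796.6; elsewhere both bids give the same outcome.
€3647.5: truthful payoff €0, deviation payoff −€2696.3 → loss €2696.3.
€3547.7: truthful payoff €0, deviation payoff −€2596.5 → loss €2596.5.
€531.7: outcomes coincide → loss €0.
€6418.1: outcomes coincide → loss €0.
€2055.3: truthful payoff €0, deviation payoff −€1104.1 → loss €1104.1.
€748.9: outcomes coincide → loss €0.
Total loss = €2696.3 + €2596.5 + €1104.1 = €6396.9.
In a second-price auction your bid sets only whether you win, not what you pay, so bidding your true value is weakly dominant.

€6396.9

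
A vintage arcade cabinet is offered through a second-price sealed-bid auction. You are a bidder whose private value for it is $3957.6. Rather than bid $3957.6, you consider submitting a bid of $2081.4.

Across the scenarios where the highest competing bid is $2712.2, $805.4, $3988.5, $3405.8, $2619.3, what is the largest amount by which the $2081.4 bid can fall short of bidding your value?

$1338.3

$2712.2: truthful gives $1245.4, deviation gives $0 → loss $1245.4.
$805.4: same outcome either way → loss $0.
$3988.5: same outcome either way → loss $0.
$3405.8: truthful gives $551.8, deviation gives $0 → loss $551.8.
$2619.3: truthful gives $1338.3, deviation gives $0 → loss $1338.3.
Maximum loss: $1338.3.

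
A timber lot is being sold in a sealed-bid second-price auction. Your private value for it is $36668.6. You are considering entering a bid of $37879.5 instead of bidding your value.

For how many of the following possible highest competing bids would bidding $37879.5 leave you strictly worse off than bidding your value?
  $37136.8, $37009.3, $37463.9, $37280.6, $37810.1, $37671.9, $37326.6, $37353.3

The deviation hurts exactly when the highest competing bid lies strictly between $36668.6 and $37879.5 — overbidding then wins at a price above your value.
$37136.8: inside the interval → strictly worse (loss $468.2).
$37009.3: inside the interval → strictly worse (loss $340.7).
$37463.9: inside the interval → strictly worse (loss $795.3).
$37280.6: inside the interval → strictly worse (loss $612).
$37810.1: inside the interval → strictly worse (loss $1141.5).
$37671.9: inside the interval → strictly worse (loss $1003.3).
$37326.6: inside the interval → strictly worse (loss $658).
$37353.3: inside the interval → strictly worse (loss $684.7).
Count: 8.

8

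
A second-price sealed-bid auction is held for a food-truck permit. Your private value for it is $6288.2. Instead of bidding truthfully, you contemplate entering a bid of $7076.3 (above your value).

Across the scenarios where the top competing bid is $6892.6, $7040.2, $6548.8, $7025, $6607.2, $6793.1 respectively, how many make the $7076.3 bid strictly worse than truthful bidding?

The deviation hurts exactly when the highest competing bid lies strictly between $6288.2 and $7076.3 — overbidding then wins at a price above your value.
$6892.6: inside the interval → strictly worse (loss $604.4).
$7040.2: inside the interval → strictly worse (loss $752).
$6548.8: inside the interval → strictly worse (loss $260.6).
$7025: inside the interval → strictly worse (loss $736.8).
$6607.2: inside the interval → strictly worse (loss $319).
$6793.1: inside the interval → strictly worse (loss $504.9).
Count: 6.

6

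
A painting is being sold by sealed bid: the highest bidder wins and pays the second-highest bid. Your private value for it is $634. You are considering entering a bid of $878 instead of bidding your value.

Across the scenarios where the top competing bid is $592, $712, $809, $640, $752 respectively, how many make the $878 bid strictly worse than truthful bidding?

4

The deviation hurts exactly when the highest competing bid lies strictly between $634 and $878 — overbidding then wins at a price above your value.
$592: below both → same outcome either way.
$712: inside the interval → strictly worse (loss $78).
$809: inside the interval → strictly worse (loss $175).
$640: inside the interval → strictly worse (loss $6).
$752: inside the interval → strictly worse (loss $118).
Count: 4.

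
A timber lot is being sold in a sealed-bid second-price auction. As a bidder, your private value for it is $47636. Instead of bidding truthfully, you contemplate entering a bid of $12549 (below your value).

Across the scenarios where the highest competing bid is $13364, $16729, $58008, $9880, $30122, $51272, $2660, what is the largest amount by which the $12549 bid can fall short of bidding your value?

$13364: truthful gives $34272, deviation gives $0 → loss $34272.
$16729: truthful gives $30907, deviation gives $0 → loss $30907.
$58008: same outcome either way → loss $0.
$9880: same outcome either way → loss $0.
$30122: truthful gives $17514, deviation gives $0 → loss $17514.
$51272: same outcome either way → loss $0.
$2660: same outcome either way → loss $0.
Maximum loss: $34272.

$34272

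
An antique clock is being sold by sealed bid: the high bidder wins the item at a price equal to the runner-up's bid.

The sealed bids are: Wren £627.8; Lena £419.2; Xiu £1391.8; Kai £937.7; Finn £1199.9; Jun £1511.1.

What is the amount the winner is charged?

£1391.8

Highest bid: Jun at £1511.1, so Jun wins.
Second-highest bid: Xiu at £1391.8 — that is the price the winner pays.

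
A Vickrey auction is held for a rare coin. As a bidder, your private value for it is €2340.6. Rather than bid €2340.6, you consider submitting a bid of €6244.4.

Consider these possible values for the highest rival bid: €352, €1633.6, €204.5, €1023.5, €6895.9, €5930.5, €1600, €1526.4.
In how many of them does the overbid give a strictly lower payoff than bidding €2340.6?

The deviation hurts exactly when the highest competing bid lies strictly between €2340.6 and €6244.4 — overbidding then wins at a price above your value.
€352: below both → same outcome either way.
€1633.6: below both → same outcome either way.
€204.5: below both → same outcome either way.
€1023.5: below both → same outcome either way.
€6895.9: above both → same outcome either way.
€5930.5: inside the interval → strictly worse (loss €3589.9).
€1600: below both → same outcome either way.
€1526.4: below both → same outcome either way.
Count: 1.

1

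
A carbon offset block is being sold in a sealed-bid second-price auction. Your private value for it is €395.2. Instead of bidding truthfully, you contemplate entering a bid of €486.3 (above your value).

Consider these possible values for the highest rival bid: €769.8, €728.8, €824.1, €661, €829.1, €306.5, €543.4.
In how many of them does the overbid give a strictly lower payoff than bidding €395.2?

0

The deviation hurts exactly when the highest competing bid lies strictly between €395.2 and €486.3 — overbidding then wins at a price above your value.
€769.8: above both → same outcome either way.
€728.8: above both → same outcome either way.
€824.1: above both → same outcome either way.
€661: above both → same outcome either way.
€829.1: above both → same outcome either way.
€306.5: below both → same outcome either way.
€543.4: above both → same outcome either way.
Count: 0.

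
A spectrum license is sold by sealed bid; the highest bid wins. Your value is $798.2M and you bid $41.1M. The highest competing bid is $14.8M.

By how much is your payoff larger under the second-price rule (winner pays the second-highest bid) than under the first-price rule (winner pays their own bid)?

You have the highest bid, so you win under either rule.
Second-price: pay $14.8M → payoff $783.4M.
First-price: pay your own bid $41.1M → payoff $757.1M.
Difference = $783.4M − ($757.1M) = $26.3M.

$26.3M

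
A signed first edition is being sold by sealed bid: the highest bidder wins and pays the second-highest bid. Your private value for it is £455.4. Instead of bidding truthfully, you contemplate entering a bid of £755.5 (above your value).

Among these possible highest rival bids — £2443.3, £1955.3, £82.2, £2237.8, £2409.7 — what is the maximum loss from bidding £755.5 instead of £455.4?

£2443.3: same outcome either way → loss £0.
£1955.3: same outcome either way → loss £0.
£82.2: same outcome either way → loss £0.
£2237.8: same outcome either way → loss £0.
£2409.7: same outcome either way → loss £0.
Maximum loss: £0.

£0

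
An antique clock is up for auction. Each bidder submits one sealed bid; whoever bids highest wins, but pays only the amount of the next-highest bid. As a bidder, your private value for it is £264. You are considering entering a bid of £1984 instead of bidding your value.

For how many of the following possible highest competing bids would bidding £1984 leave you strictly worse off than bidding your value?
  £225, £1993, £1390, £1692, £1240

3

The deviation hurts exactly when the highest competing bid lies strictly between £264 and £1984 — overbidding then wins at a price above your value.
£225: below both → same outcome either way.
£1993: above both → same outcome either way.
£1390: inside the interval → strictly worse (loss £1126).
£1692: inside the interval → strictly worse (loss £1428).
£1240: inside the interval → strictly worse (loss £976).
Count: 3.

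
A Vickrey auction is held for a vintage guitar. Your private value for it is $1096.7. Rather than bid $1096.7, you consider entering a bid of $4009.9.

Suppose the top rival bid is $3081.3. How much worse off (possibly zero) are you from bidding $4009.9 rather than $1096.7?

Bidding your value $1096.7: you lose (since $1096.7 < $3081.3). Payoff $0.
Bidding $4009.9: you win and pay $3081.3. Payoff $1096.7 − $3081.3 = −$1984.6.
The competing bid $3081.3 lies between your value and your inflated bid, so overbidding wins an item priced above your value.
Loss from deviating = $0 − (−$1984.6) = $1984.6.
In a second-price auction your bid sets only whether you win, not what you pay, so bidding your true value is weakly dominant.

$1984.6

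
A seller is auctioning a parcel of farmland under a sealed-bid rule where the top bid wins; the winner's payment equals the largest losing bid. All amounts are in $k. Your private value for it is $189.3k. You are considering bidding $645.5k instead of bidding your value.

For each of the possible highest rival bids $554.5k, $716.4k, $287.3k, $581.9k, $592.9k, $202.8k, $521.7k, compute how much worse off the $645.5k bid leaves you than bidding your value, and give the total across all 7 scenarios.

The deviation costs you only when the competing bid falls strictly between $189.3k and $645.5k; elsewhere both bids give the same outcome.
$554.5k: truthful payoff $0k, deviation payoff −$365.2k → loss $365.2k.
$716.4k: outcomes coincide → loss $0k.
$287.3k: truthful payoff $0k, deviation payoff −$98k → loss $98k.
$581.9k: truthful payoff $0k, deviation payoff −$392.6k → loss $392.6k.
$592.9k: truthful payoff $0k, deviation payoff −$403.6k → loss $403.6k.
$202.8k: truthful payoff $0k, deviation payoff −$13.5k → loss $13.5k.
$521.7k: truthful payoff $0k, deviation payoff −$332.4k → loss $332.4k.
Total loss = $365.2k + $98k + $392.6k + $403.6k + $13.5k + $332.4k = $1605.3k.

$1605.3k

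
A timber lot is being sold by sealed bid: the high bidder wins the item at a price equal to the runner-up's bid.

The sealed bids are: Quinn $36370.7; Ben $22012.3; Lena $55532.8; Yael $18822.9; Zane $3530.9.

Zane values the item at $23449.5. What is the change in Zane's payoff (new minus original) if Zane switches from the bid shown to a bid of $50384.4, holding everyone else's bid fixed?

The highest bid among the other bidders is $55532.8; Zane's bid doesn't change that.
Original bid $3530.9: Zane is not highest (top rival bid is $55532.8); payoff $0.
Alternative bid $50384.4: Zane is not highest (top rival bid is $55532.8); payoff $0.
Change in payoff = $0 − ($0) = $0.

$0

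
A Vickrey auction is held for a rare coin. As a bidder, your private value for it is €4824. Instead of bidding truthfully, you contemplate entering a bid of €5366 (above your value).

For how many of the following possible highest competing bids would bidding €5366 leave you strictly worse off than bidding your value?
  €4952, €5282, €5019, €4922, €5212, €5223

The deviation hurts exactly when the highest competing bid lies strictly between €4824 and €5366 — overbidding then wins at a price above your value.
€4952: inside the interval → strictly worse (loss €128).
€5282: inside the interval → strictly worse (loss €458).
€5019: inside the interval → strictly worse (loss €195).
€4922: inside the interval → strictly worse (loss €98).
€5212: inside the interval → strictly worse (loss €388).
€5223: inside the interval → strictly worse (loss €399).
Count: 6.

6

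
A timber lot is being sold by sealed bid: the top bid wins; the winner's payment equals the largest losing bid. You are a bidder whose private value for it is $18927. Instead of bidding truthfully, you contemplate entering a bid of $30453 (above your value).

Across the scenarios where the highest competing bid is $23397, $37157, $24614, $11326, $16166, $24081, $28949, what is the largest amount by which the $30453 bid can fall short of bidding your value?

$10022

$23397: truthful gives $0, deviation gives −$4470 → loss $4470.
$37157: same outcome either way → loss $0.
$24614: truthful gives $0, deviation gives −$5687 → loss $5687.
$11326: same outcome either way → loss $0.
$16166: same outcome either way → loss $0.
$24081: truthful gives $0, deviation gives −$5154 → loss $5154.
$28949: truthful gives $0, deviation gives −$10022 → loss $10022.
Maximum loss: $10022.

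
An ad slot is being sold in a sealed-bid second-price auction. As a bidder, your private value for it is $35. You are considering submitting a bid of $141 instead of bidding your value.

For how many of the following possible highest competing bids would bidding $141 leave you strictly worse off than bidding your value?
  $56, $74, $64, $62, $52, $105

6

The deviation hurts exactly when the highest competing bid lies strictly between $35 and $141 — overbidding then wins at a price above your value.
$56: inside the interval → strictly worse (loss $21).
$74: inside the interval → strictly worse (loss $39).
$64: inside the interval → strictly worse (loss $29).
$62: inside the interval → strictly worse (loss $27).
$52: inside the interval → strictly worse (loss $17).
$105: inside the interval → strictly worse (loss $70).
Count: 6.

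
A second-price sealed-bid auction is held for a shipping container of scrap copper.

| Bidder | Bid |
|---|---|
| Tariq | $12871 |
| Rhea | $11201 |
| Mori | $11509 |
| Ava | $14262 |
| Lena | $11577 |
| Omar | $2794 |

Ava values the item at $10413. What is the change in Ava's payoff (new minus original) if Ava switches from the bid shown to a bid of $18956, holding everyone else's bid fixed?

$0

The highest bid among the other bidders is $12871; Ava's bid doesn't change that.
Original bid $14262: Ava is highest, pays the top rival bid $12871; payoff $10413 − $12871 = −$2458.
Alternative bid $18956: Ava is highest, pays the top rival bid $12871; payoff $10413 − $12871 = −$2458.
Change in payoff = −$2458 − (−$2458) = $0.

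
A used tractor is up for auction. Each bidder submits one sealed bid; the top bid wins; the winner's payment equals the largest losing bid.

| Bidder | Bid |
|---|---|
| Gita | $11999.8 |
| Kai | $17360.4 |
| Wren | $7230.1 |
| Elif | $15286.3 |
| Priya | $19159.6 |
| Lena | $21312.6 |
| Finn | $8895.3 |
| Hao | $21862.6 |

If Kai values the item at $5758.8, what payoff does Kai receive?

$0

Highest bid: Hao at $21862.6, so Hao wins.
Second-highest bid: Lena at $21312.6 — that is the price the winner pays.
Kai did not win, so Kai pays nothing and receives nothing: payoff $0.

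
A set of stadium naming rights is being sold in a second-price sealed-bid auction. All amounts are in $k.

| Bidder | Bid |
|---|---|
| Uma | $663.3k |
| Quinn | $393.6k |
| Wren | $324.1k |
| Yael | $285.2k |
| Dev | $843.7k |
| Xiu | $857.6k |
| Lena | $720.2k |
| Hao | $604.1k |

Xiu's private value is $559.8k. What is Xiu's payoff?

−$283.9k

Highest bid: Xiu at $857.6k, so Xiu wins.
Second-highest bid: Dev at $843.7k — that is the price the winner pays.
Xiu's payoff = value − price = $559.8k − $843.7k = −$283.9k.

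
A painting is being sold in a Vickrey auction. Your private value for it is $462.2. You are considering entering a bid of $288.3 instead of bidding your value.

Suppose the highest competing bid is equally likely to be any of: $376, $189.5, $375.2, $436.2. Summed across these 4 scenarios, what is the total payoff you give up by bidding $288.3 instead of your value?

$199.2

The deviation costs you only when the competing bid falls strictly between $288.3 and $462.2; elsewhere both bids give the same outcome.
$376: truthful payoff $86.2, deviation payoff $0 → loss $86.2.
$189.5: outcomes coincide → loss $0.
$375.2: truthful payoff $87, deviation payoff $0 → loss $87.
$436.2: truthful payoff $26, deviation payoff $0 → loss $26.
Total loss = $86.2 + $87 + $26 = $199.2.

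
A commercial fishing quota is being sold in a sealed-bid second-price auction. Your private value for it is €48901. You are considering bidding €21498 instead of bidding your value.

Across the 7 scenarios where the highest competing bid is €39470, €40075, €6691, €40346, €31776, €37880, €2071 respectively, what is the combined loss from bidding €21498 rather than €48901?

€54958

The deviation costs you only when the competing bid falls strictly between €21498 and €48901; elsewhere both bids give the same outcome.
€39470: truthful payoff €9431, deviation payoff €0 → loss €9431.
€40075: truthful payoff €8826, deviation payoff €0 → loss €8826.
€6691: outcomes coincide → loss €0.
€40346: truthful payoff €8555, deviation payoff €0 → loss €8555.
€31776: truthful payoff €17125, deviation payoff €0 → loss €17125.
€37880: truthful payoff €11021, deviation payoff €0 → loss €11021.
€2071: outcomes coincide → loss €0.
Total loss = €9431 + €8826 + €8555 + €17125 + €11021 = €54958.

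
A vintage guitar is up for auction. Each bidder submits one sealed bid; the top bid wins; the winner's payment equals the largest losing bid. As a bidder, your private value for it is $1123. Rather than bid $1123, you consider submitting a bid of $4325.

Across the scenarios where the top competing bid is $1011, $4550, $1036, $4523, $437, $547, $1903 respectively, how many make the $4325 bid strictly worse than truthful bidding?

1

The deviation hurts exactly when the highest competing bid lies strictly between $1123 and $4325 — overbidding then wins at a price above your value.
$1011: below both → same outcome either way.
$4550: above both → same outcome either way.
$1036: below both → same outcome either way.
$4523: above both → same outcome either way.
$437: below both → same outcome either way.
$547: below both → same outcome either way.
$1903: inside the interval → strictly worse (loss $780).
Count: 1.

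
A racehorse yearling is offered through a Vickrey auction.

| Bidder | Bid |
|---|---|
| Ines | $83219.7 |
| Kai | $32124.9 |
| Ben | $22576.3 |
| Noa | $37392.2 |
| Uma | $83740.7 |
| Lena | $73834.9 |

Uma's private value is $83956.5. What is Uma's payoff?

Highest bid: Uma at $83740.7, so Uma wins.
Second-highest bid: Ines at $83219.7 — that is the price the winner pays.
Uma's payoff = value − price = $83956.5 − $83219.7 = $736.8.

$736.8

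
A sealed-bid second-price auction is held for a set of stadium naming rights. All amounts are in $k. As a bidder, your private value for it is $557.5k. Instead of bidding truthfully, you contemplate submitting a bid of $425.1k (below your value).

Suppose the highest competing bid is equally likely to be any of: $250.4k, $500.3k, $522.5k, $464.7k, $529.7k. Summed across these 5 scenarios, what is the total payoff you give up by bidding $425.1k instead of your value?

The deviation costs you only when the competing bid falls strictly between $425.1k and $557.5k; elsewhere both bids give the same outcome.
$250.4k: outcomes coincide → loss $0k.
$500.3k: truthful payoff $57.2k, deviation payoff $0k → loss $57.2k.
$522.5k: truthful payoff $35k, deviation payoff $0k → loss $35k.
$464.7k: truthful payoff $92.8k, deviation payoff $0k → loss $92.8k.
$529.7k: truthful payoff $27.8k, deviation payoff $0k → loss $27.8k.
Total loss = $57.2k + $35k + $92.8k + $27.8k = $212.8k.

$212.8k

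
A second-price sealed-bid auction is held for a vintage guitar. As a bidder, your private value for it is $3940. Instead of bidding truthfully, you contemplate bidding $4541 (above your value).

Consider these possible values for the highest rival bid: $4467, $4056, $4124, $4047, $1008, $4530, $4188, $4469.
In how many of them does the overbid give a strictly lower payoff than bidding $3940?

7

The deviation hurts exactly when the highest competing bid lies strictly between $3940 and $4541 — overbidding then wins at a price above your value.
$4467: inside the interval → strictly worse (loss $527).
$4056: inside the interval → strictly worse (loss $116).
$4124: inside the interval → strictly worse (loss $184).
$4047: inside the interval → strictly worse (loss $107).
$1008: below both → same outcome either way.
$4530: inside the interval → strictly worse (loss $590).
$4188: inside the interval → strictly worse (loss $248).
$4469: inside the interval → strictly worse (loss $529).
Count: 7.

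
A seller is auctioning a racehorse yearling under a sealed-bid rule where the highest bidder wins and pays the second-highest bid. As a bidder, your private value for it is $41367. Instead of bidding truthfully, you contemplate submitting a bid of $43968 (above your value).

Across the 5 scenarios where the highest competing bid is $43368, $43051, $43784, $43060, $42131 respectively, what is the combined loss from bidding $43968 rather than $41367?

$8559

The deviation costs you only when the competing bid falls strictly between $41367 and $43968; elsewhere both bids give the same outcome.
$43368: truthful payoff $0, deviation payoff −$2001 → loss $2001.
$43051: truthful payoff $0, deviation payoff −$1684 → loss $1684.
$43784: truthful payoff $0, deviation payoff −$2417 → loss $2417.
$43060: truthful payoff $0, deviation payoff −$1693 → loss $1693.
$42131: truthful payoff $0, deviation payoff −$764 → loss $764.
Total loss = $2001 + $1684 + $2417 + $1693 + $764 = $8559.
Truthful bidding weakly dominates here: raising your bid can only win items priced above your value, and lowering it can only forfeit items priced below.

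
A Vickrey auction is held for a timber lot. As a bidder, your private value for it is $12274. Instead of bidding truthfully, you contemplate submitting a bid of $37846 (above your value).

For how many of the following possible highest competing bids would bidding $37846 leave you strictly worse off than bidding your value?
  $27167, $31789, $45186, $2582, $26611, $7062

3

The deviation hurts exactly when the highest competing bid lies strictly between $12274 and $37846 — overbidding then wins at a price above your value.
$27167: inside the interval → strictly worse (loss $14893).
$31789: inside the interval → strictly worse (loss $19515).
$45186: above both → same outcome either way.
$2582: below both → same outcome either way.
$26611: inside the interval → strictly worse (loss $14337).
$7062: below both → same outcome either way.
Count: 3.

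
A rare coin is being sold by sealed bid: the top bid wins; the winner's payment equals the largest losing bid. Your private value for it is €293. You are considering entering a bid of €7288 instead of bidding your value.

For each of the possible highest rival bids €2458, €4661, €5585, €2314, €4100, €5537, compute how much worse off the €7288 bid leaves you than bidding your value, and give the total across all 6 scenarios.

€22897

The deviation costs you only when the competing bid falls strictly between €293 and €7288; elsewhere both bids give the same outcome.
€2458: truthful payoff €0, deviation payoff −€2165 → loss €2165.
€4661: truthful payoff €0, deviation payoff −€4368 → loss €4368.
€5585: truthful payoff €0, deviation payoff −€5292 → loss €5292.
€2314: truthful payoff €0, deviation payoff −€2021 → loss €2021.
€4100: truthful payoff €0, deviation payoff −€3807 → loss €3807.
€5537: truthful payoff €0, deviation payoff −€5244 → loss €5244.
Total loss = €2165 + €4368 + €5292 + €2021 + €3807 + €5244 = €22897.
In a second-price auction your bid sets only whether you win, not what you pay, so bidding your true value is weakly dominant.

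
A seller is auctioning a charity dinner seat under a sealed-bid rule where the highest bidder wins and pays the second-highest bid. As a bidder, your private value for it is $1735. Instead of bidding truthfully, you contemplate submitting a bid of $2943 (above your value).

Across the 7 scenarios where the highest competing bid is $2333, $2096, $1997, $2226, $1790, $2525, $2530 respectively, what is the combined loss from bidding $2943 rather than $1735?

$3352

The deviation costs you only when the competing bid falls strictly between $1735 and $2943; elsewhere both bids give the same outcome.
$2333: truthful payoff $0, deviation payoff −$598 → loss $598.
$2096: truthful payoff $0, deviation payoff −$361 → loss $361.
$1997: truthful payoff $0, deviation payoff −$262 → loss $262.
$2226: truthful payoff $0, deviation payoff −$491 → loss $491.
$1790: truthful payoff $0, deviation payoff −$55 → loss $55.
$2525: truthful payoff $0, deviation payoff −$790 → loss $790.
$2530: truthful payoff $0, deviation payoff −$795 → loss $795.
Total loss = $598 + $361 + $262 + $491 + $55 + $790 + $795 = $3352.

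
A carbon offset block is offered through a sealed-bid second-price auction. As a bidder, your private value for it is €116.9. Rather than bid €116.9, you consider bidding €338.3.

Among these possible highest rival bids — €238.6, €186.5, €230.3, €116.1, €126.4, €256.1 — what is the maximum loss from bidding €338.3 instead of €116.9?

€139.2

€238.6: truthful gives €0, deviation gives −€121.7 → loss €121.7.
€186.5: truthful gives €0, deviation gives −€69.6 → loss €69.6.
€230.3: truthful gives €0, deviation gives −€113.4 → loss €113.4.
€116.1: same outcome either way → loss €0.
€126.4: truthful gives €0, deviation gives −€9.5 → loss €9.5.
€256.1: truthful gives €0, deviation gives −€139.2 → loss €139.2.
Maximum loss: €139.2.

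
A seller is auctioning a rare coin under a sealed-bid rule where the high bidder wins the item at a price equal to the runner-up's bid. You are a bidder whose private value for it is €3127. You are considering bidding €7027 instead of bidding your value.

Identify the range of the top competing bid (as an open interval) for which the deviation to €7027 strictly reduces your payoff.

If the competing bid is below €3127, both bids win at the same price — no difference.
If it is above €7027, both bids lose — no difference.
If it lies strictly between €3127 and €7027, bidding your value loses (payoff 0) while bidding €7027 wins at a price above your value (payoff negative).
So the deviation strictly hurts on the open interval (€3127, €7027).
Truthful bidding weakly dominates here: raising your bid can only win items priced above your value, and lowering it can only forfeit items priced below.

(€3127, €7027)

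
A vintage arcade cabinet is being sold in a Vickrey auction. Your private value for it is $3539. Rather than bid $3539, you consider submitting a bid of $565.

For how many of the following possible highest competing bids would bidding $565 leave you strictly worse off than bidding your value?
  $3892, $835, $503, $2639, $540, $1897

The deviation hurts exactly when the highest competing bid lies strictly between $565 and $3539 — underbidding then forfeits a profitable win.
$3892: above both → same outcome either way.
$835: inside the interval → strictly worse (loss $2704).
$503: below both → same outcome either way.
$2639: inside the interval → strictly worse (loss $900).
$540: below both → same outcome either way.
$1897: inside the interval → strictly worse (loss $1642).
Count: 3.

3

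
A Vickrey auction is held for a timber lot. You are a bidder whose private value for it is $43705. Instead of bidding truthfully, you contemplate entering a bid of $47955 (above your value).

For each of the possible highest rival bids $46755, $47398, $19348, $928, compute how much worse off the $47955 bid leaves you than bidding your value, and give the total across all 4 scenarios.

$6743

The deviation costs you only when the competing bid falls strictly between $43705 and $47955; elsewhere both bids give the same outcome.
$46755: truthful payoff $0, deviation payoff −$3050 → loss $3050.
$47398: truthful payoff $0, deviation payoff −$3693 → loss $3693.
$19348: outcomes coincide → loss $0.
$928: outcomes coincide → loss $0.
Total loss = $3050 + $3693 = $6743.
Truthful bidding weakly dominates here: raising your bid can only win items priced above your value, and lowering it can only forfeit items priced below.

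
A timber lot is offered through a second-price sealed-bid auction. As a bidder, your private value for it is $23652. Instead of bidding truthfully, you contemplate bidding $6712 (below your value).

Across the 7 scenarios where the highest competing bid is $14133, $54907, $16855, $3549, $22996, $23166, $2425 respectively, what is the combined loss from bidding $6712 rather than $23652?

The deviation costs you only when the competing bid falls strictly between $6712 and $23652; elsewhere both bids give the same outcome.
$14133: truthful payoff $9519, deviation payoff $0 → loss $9519.
$54907: outcomes coincide → loss $0.
$16855: truthful payoff $6797, deviation payoff $0 → loss $6797.
$3549: outcomes coincide → loss $0.
$22996: truthful payoff $656, deviation payoff $0 → loss $656.
$23166: truthful payoff $486, deviation payoff $0 → loss $486.
$2425: outcomes coincide → loss $0.
Total loss = $9519 + $6797 + $656 + $486 = $17458.

$17458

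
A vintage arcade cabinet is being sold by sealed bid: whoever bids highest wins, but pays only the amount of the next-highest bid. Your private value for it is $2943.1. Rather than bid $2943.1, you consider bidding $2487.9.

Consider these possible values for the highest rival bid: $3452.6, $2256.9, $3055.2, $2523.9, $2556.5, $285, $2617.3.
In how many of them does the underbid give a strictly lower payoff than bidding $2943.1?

3

The deviation hurts exactly when the highest competing bid lies strictly between $2487.9 and $2943.1 — underbidding then forfeits a profitable win.
$3452.6: above both → same outcome either way.
$2256.9: below both → same outcome either way.
$3055.2: above both → same outcome either way.
$2523.9: inside the interval → strictly worse (loss $419.2).
$2556.5: inside the interval → strictly worse (loss $386.6).
$285: below both → same outcome either way.
$2617.3: inside the interval → strictly worse (loss $325.8).
Count: 3.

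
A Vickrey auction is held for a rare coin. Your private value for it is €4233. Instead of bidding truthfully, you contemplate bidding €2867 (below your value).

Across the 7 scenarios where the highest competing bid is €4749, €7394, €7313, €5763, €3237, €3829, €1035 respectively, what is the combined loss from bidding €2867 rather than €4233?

€1400

The deviation costs you only when the competing bid falls strictly between €2867 and €4233; elsewhere both bids give the same outcome.
€4749: outcomes coincide → loss €0.
€7394: outcomes coincide → loss €0.
€7313: outcomes coincide → loss €0.
€5763: outcomes coincide → loss €0.
€3237: truthful payoff €996, deviation payoff €0 → loss €996.
€3829: truthful payoff €404, deviation payoff €0 → loss €404.
€1035: outcomes coincide → loss €0.
Total loss = €996 + €404 = €1400.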